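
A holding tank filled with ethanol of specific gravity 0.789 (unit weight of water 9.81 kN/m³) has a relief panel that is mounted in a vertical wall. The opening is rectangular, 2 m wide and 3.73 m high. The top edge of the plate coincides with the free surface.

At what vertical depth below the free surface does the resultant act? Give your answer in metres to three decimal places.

γ = 0.789 × 9.81 = 7.74009 kN/m³.
The centroid lies 3.73/2 = 1.865 m below the top edge, so the centroid depth is h_c = 1.865 m.
A = 2 × 3.73 = 7.46 m².
Resultant F = γ·h_c·A = 7.74009 × 1.865 × 7.46 = 107.687 kN.
I_c = b·h³/12 = 2 × 3.73³/12 = 8.64919 m⁴.
Centre of pressure: y_p = y_c + I_c/(y_c·A) = 1.865 + 8.64919/(1.865 × 7.46) = 1.865 + 0.621667 = 2.48667 m along the plane.

h_p = 2.487 m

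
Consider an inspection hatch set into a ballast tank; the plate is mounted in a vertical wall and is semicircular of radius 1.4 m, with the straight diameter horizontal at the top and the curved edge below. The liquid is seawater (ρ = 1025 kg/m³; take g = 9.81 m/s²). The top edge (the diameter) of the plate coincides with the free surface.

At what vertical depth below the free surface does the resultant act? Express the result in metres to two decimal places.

γ = ρg = 1025 × 9.81 / 1000 = 10.05525 kN/m³.
The centroid of a semicircle lies 4r/(3π) = 0.594178 m from the diameter, here below the top edge, so the centroid depth is h_c = 0.594178 m.
A = πr²/2 = π × 1.4²/2 = 3.07876 m².
Resultant F = γ·h_c·A = 10.05525 × 0.594178 × 3.07876 = 18.3944 kN.
I_c = (π/8 − 8/(9π))·r⁴ = 0.109757 × 1.4⁴ = 0.421642 m⁴.
Centre of pressure: y_p = y_c + I_c/(y_c·A) = 0.594178 + 0.421642/(0.594178 × 3.07876) = 0.594178 + 0.23049 = 0.824668 m along the plane.

h_p = 0.82 m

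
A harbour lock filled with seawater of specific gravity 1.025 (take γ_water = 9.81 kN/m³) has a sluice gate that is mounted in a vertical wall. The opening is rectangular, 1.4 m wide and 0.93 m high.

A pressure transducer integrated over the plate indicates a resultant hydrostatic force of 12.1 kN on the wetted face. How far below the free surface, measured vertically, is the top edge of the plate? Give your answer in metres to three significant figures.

d_top ≈ 0.459 m

γ = 1.025 × 9.81 = 10.05525 kN/m³.
A = 1.4 × 0.93 = 1.302 m².
From F = γ·h_c·A, the centroid depth is h_c = 12.1/(10.05525 × 1.302) = 0.924233 m.
The centroid lies 0.93/2 = 0.465 m below the top edge, so the top edge sits at h_top = 0.924233 − 0.465 = 0.459233 m below the surface.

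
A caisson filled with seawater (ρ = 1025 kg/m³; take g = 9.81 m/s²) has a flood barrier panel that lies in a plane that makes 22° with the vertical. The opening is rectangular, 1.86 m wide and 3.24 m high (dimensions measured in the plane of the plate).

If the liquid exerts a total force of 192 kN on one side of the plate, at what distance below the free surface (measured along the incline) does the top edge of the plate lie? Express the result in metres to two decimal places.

γ = ρg = 1025 × 9.81 / 1000 = 10.05525 kN/m³.
A = 1.86 × 3.24 = 6.0264 m².
From F = γ·h_c·A, the centroid depth is h_c = 192/(10.05525 × 6.0264) = 3.16848 m.
The plate makes 22° with the vertical, i.e. θ = 90° − 22° = 68° to the horizontal. Measuring y along the incline from the free-surface line, vertical depth h = y·sinθ with sinθ = 0.927184.
Along the incline, y_c = h_c/sinθ = 3.16848/0.927184 = 3.41732 m.
The centroid lies 3.24/2 = 1.62 m below the top edge, so the top edge sits at y_top = 3.41732 − 1.62 = 1.79732 m along the incline.

y_top ≈ 1.80 m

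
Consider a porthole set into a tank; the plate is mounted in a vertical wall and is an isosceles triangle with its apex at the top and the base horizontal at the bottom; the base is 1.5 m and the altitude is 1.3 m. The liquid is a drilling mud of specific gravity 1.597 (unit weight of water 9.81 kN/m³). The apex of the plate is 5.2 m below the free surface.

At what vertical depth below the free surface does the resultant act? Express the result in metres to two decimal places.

h_p = 6.08 m

γ = 1.597 × 9.81 = 15.66657 kN/m³.
With the apex up, the centroid sits 2h/3 = 2 × 1.3/3 = 0.866667 m below the apex, so the centroid depth is h_c = 5.2 + 0.866667 = 6.06667 m.
A = ½ × 1.5 × 1.3 = 0.975 m².
Resultant F = γ·h_c·A = 15.66657 × 6.06667 × 0.975 = 92.6678 kN.
I_c = b·h³/36 = 1.5 × 1.3³/36 = 0.0915417 m⁴.
Centre of pressure: y_p = y_c + I_c/(y_c·A) = 6.06667 + 0.0915417/(6.06667 × 0.975) = 6.06667 + 0.0154762 = 6.08215 m along the plane.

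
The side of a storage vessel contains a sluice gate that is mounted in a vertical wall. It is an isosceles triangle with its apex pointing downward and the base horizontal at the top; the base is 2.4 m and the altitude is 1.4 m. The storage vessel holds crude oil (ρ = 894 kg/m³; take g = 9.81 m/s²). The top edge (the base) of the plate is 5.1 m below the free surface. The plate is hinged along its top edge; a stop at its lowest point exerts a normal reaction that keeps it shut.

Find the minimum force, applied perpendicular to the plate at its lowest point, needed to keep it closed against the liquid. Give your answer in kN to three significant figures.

γ = ρg = 894 × 9.81 / 1000 = 8.77014 kN/m³.
With the apex down, the centroid sits h/3 = 1.4/3 = 0.466667 m below the base (the top edge), so the centroid depth is h_c = 5.1 + 0.466667 = 5.56667 m.
A = ½ × 2.4 × 1.4 = 1.68 m².
Resultant F = γ·h_c·A = 8.77014 × 5.56667 × 1.68 = 82.0184 kN.
I_c = b·h³/36 = 2.4 × 1.4³/36 = 0.182933 m⁴.
Centre of pressure: y_p = y_c + I_c/(y_c·A) = 5.56667 + 0.182933/(5.56667 × 1.68) = 5.56667 + 0.0195608 = 5.58623 m along the plane.
The resultant acts 0.466667 + 0.0195608 = 0.486228 m (along the plate) below the hinge at the top edge, so the moment about the hinge is M = F × 0.486228 = 82.0184 × 0.486228 = 39.8796 kN·m.
A normal force at the bottom, 1.4 m from the hinge, must supply this moment: P = 39.8796/1.4 = 28.4854 kN.

P ≈ 28.5 kN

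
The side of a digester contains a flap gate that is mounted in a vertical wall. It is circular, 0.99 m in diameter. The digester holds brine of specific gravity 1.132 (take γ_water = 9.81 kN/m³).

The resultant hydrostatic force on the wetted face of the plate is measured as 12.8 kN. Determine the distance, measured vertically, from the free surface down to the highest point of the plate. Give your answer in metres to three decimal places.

d_top ≈ 1.002 m

γ = 1.132 × 9.81 = 11.10492 kN/m³.
A = π(0.495)² = 0.769769 m².
From F = γ·h_c·A, the centroid depth is h_c = 12.8/(11.10492 × 0.769769) = 1.49739 m.
The centroid is at the centre, 0.495 m below the top of the plate, so the highest point sits at h_top = 1.49739 − 0.495 = 1.00239 m below the surface.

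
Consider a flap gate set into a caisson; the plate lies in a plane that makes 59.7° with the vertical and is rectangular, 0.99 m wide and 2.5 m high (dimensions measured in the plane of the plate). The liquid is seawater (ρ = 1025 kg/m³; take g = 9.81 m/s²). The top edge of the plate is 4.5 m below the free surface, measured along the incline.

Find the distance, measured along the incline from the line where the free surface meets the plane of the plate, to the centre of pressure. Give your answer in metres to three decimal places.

y_p = 5.841 m

γ = ρg = 1025 × 9.81 / 1000 = 10.05525 kN/m³.
The plate makes 59.7° with the vertical, i.e. θ = 90° − 59.7° = 30.3° to the horizontal. Measuring y along the incline from the free-surface line, vertical depth h = y·sinθ with sinθ = 0.504528.
The centroid lies 2.5/2 = 1.25 m below the top edge, so y_c = 4.5 + 1.25 = 5.75 m and h_c = 5.75 × 0.504528 = 2.90104 m.
A = 0.99 × 2.5 = 2.475 m².
Resultant F = γ·h_c·A = 10.05525 × 2.90104 × 2.475 = 72.1974 kN.
I_c = b·h³/12 = 0.99 × 2.5³/12 = 1.28906 m⁴.
Centre of pressure: y_p = y_c + I_c/(y_c·A) = 5.75 + 1.28906/(5.75 × 2.475) = 5.75 + 0.0905795 = 5.84058 m along the plane.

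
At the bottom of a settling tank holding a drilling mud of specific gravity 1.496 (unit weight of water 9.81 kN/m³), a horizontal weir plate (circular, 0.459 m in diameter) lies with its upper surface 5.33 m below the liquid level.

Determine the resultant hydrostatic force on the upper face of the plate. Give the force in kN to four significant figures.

F ≈ 12.94 kN

γ = 1.496 × 9.81 = 14.67576 kN/m³.
The plate is horizontal, so pressure is uniform at p = γ·h = 14.67576 × 5.33 = 78.2218 kN/m².
A = π(0.2295)² = 0.165468 m².
F = p·A = 78.2218 × 0.165468 = 12.9432 kN.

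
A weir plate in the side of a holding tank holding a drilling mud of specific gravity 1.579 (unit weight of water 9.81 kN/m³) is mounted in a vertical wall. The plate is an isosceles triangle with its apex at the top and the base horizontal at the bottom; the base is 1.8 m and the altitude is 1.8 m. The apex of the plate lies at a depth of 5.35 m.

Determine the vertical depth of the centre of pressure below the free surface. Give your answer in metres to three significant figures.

γ = 1.579 × 9.81 = 15.48999 kN/m³.
With the apex up, the centroid sits 2h/3 = 2 × 1.8/3 = 1.2 m below the apex, so the centroid depth is h_c = 5.35 + 1.2 = 6.55 m.
A = ½ × 1.8 × 1.8 = 1.62 m².
Resultant F = γ·h_c·A = 15.48999 × 6.55 × 1.62 = 164.364 kN.
I_c = b·h³/36 = 1.8 × 1.8³/36 = 0.2916 m⁴.
Centre of pressure: y_p = y_c + I_c/(y_c·A) = 6.55 + 0.2916/(6.55 × 1.62) = 6.55 + 0.0274809 = 6.57748 m along the plane.

h_p = 6.58 m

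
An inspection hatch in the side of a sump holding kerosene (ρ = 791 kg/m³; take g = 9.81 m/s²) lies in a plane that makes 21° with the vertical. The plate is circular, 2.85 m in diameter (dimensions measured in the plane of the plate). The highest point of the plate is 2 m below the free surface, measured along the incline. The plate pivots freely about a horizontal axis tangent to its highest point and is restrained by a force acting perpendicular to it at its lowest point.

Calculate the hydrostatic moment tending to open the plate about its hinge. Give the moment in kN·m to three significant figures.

M ≈ 249 kN·m

γ = ρg = 791 × 9.81 / 1000 = 7.75971 kN/m³.
The plate makes 21° with the vertical, i.e. θ = 90° − 21° = 69° to the horizontal. Measuring y along the incline from the free-surface line, vertical depth h = y·sinθ with sinθ = 0.933580.
The centroid is at the centre, 1.425 m below the top of the plate, so y_c = 2 + 1.425 = 3.425 m and h_c = 3.425 × 0.933580 = 3.19751 m.
A = π(1.425)² = 6.3794 m².
Resultant F = γ·h_c·A = 7.75971 × 3.19751 × 6.3794 = 158.284 kN.
I_c = πr⁴/4 = π × 1.425⁴/4 = 3.23854 m⁴.
Centre of pressure: y_p = y_c + I_c/(y_c·A) = 3.425 + 3.23854/(3.425 × 6.3794) = 3.425 + 0.148221 = 3.57322 m along the plane.
The resultant acts 1.425 + 0.148221 = 1.57322 m (along the plate) below the hinge at the top edge, so the moment about the hinge is M = F × 1.57322 = 158.284 × 1.57322 = 249.016 kN·m.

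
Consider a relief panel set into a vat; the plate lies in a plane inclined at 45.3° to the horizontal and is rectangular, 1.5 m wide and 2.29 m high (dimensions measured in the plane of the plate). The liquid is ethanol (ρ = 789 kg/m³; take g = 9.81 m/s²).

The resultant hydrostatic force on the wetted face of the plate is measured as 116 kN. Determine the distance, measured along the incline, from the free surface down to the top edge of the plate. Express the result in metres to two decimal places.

y_top ≈ 4.99 m

γ = ρg = 789 × 9.81 / 1000 = 7.74009 kN/m³.
A = 1.5 × 2.29 = 3.435 m².
From F = γ·h_c·A, the centroid depth is h_c = 116/(7.74009 × 3.435) = 4.363 m.
Let θ = 45.3° be the plate's angle to the horizontal; measure y along the incline from where the plane meets the free surface. Vertical depth h = y·sinθ with sinθ = 0.710799.
Along the incline, y_c = h_c/sinθ = 4.363/0.710799 = 6.13816 m.
The centroid lies 2.29/2 = 1.145 m below the top edge, so the top edge sits at y_top = 6.13816 − 1.145 = 4.99316 m along the incline.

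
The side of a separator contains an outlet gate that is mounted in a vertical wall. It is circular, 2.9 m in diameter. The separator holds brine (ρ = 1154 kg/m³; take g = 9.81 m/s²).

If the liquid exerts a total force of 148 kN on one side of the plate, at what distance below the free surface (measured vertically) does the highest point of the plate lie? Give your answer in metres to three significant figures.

d_top ≈ 0.529 m

γ = ρg = 1154 × 9.81 / 1000 = 11.32074 kN/m³.
A = π(1.45)² = 6.6052 m².
From F = γ·h_c·A, the centroid depth is h_c = 148/(11.32074 × 6.6052) = 1.97925 m.
The centroid is at the centre, 1.45 m below the top of the plate, so the highest point sits at h_top = 1.97925 − 1.45 = 0.52925 m below the surface.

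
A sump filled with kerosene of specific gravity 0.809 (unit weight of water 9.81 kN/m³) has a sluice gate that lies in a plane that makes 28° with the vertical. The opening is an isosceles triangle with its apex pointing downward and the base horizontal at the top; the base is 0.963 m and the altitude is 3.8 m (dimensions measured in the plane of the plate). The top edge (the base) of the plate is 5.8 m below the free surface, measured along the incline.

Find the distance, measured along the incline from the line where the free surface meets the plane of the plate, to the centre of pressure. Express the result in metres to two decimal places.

y_p = 7.18 m

γ = 0.809 × 9.81 = 7.93629 kN/m³.
The plate makes 28° with the vertical, i.e. θ = 90° − 28° = 62° to the horizontal. Measuring y along the incline from the free-surface line, vertical depth h = y·sinθ with sinθ = 0.882948.
With the apex down, the centroid sits h/3 = 3.8/3 = 1.26667 m below the base (the top edge), so y_c = 5.8 + 1.26667 = 7.06667 m and h_c = 7.06667 × 0.882948 = 6.2395 m.
A = ½ × 0.963 × 3.8 = 1.8297 m².
Resultant F = γ·h_c·A = 7.93629 × 6.2395 × 1.8297 = 90.604 kN.
I_c = b·h³/36 = 0.963 × 3.8³/36 = 1.46783 m⁴.
Centre of pressure: y_p = y_c + I_c/(y_c·A) = 7.06667 + 1.46783/(7.06667 × 1.8297) = 7.06667 + 0.113522 = 7.18019 m along the plane.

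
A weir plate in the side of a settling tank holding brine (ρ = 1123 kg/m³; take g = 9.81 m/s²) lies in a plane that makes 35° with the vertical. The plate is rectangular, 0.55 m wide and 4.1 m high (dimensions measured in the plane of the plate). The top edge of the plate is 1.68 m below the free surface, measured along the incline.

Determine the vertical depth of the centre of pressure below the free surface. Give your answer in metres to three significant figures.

γ = ρg = 1123 × 9.81 / 1000 = 11.01663 kN/m³.
The plate makes 35° with the vertical, i.e. θ = 90° − 35° = 55° to the horizontal. Measuring y along the incline from the free-surface line, vertical depth h = y·sinθ with sinθ = 0.819152.
The centroid lies 4.1/2 = 2.05 m below the top edge, so y_c = 1.68 + 2.05 = 3.73 m and h_c = 3.73 × 0.819152 = 3.05544 m.
A = 0.55 × 4.1 = 2.255 m².
Resultant F = γ·h_c·A = 11.01663 × 3.05544 × 2.255 = 75.9048 kN.
I_c = b·h³/12 = 0.55 × 4.1³/12 = 3.15888 m⁴.
Centre of pressure: y_p = y_c + I_c/(y_c·A) = 3.73 + 3.15888/(3.73 × 2.255) = 3.73 + 0.375559 = 4.10556 m along the plane.
Vertically, h_p = y_p·sinθ = 4.10556 × 0.819152 = 3.36308 m.

h_p = 3.36 m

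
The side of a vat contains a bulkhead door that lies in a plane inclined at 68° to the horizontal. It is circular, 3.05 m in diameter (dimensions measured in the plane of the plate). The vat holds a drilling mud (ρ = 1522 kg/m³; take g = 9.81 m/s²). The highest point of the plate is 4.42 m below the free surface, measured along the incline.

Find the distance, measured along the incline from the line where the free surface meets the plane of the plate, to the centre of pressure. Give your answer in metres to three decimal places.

γ = ρg = 1522 × 9.81 / 1000 = 14.93082 kN/m³.
Let θ = 68° be the plate's angle to the horizontal; measure y along the incline from where the plane meets the free surface. Vertical depth h = y·sinθ with sinθ = 0.927184.
The centroid is at the centre, 1.525 m below the top of the plate, so y_c = 4.42 + 1.525 = 5.945 m and h_c = 5.945 × 0.927184 = 5.51211 m.
A = π(1.525)² = 7.30617 m².
Resultant F = γ·h_c·A = 14.93082 × 5.51211 × 7.30617 = 601.3 kN.
I_c = πr⁴/4 = π × 1.525⁴/4 = 4.24785 m⁴.
Centre of pressure: y_p = y_c + I_c/(y_c·A) = 5.945 + 4.24785/(5.945 × 7.30617) = 5.945 + 0.0977975 = 6.0428 m along the plane.

y_p = 6.043 m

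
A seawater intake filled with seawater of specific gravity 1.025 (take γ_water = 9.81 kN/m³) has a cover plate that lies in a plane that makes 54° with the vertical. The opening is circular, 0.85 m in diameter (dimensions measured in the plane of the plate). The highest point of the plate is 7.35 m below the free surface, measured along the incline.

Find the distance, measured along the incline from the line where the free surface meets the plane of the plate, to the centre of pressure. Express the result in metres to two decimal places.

γ = 1.025 × 9.81 = 10.05525 kN/m³.
The plate makes 54° with the vertical, i.e. θ = 90° − 54° = 36° to the horizontal. Measuring y along the incline from the free-surface line, vertical depth h = y·sinθ with sinθ = 0.587785.
The centroid is at the centre, 0.425 m below the top of the plate, so y_c = 7.35 + 0.425 = 7.775 m and h_c = 7.775 × 0.587785 = 4.57003 m.
A = π(0.425)² = 0.56745 m².
Resultant F = γ·h_c·A = 10.05525 × 4.57003 × 0.56745 = 26.0759 kN.
I_c = πr⁴/4 = π × 0.425⁴/4 = 0.0256239 m⁴.
Centre of pressure: y_p = y_c + I_c/(y_c·A) = 7.775 + 0.0256239/(7.775 × 0.56745) = 7.775 + 0.00580787 = 7.78081 m along the plane.

y_p = 7.78 m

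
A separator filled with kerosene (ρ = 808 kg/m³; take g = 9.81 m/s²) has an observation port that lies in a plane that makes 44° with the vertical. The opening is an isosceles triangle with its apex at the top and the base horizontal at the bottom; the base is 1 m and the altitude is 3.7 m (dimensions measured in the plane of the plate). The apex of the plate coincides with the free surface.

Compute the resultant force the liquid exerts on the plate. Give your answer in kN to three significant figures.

F ≈ 26.0 kN

γ = ρg = 808 × 9.81 / 1000 = 7.92648 kN/m³.
The plate makes 44° with the vertical, i.e. θ = 90° − 44° = 46° to the horizontal. Measuring y along the incline from the free-surface line, vertical depth h = y·sinθ with sinθ = 0.719340.
With the apex up, the centroid sits 2h/3 = 2 × 3.7/3 = 2.46667 m below the apex, so y_c = 2.46667 m and h_c = 2.46667 × 0.719340 = 1.77437 m.
A = ½ × 1 × 3.7 = 1.85 m².
Resultant F = γ·h_c·A = 7.92648 × 1.77437 × 1.85 = 26.0193 kN.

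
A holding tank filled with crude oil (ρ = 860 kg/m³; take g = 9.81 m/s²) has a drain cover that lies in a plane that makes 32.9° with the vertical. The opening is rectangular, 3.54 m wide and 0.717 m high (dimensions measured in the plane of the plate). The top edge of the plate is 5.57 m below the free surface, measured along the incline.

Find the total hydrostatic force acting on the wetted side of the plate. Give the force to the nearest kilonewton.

γ = ρg = 860 × 9.81 / 1000 = 8.4366 kN/m³.
The plate makes 32.9° with the vertical, i.e. θ = 90° − 32.9° = 57.1° to the horizontal. Measuring y along the incline from the free-surface line, vertical depth h = y·sinθ with sinθ = 0.839620.
The centroid lies 0.717/2 = 0.3585 m below the top edge, so y_c = 5.57 + 0.3585 = 5.9285 m and h_c = 5.9285 × 0.839620 = 4.97769 m.
A = 3.54 × 0.717 = 2.53818 m².
Resultant F = γ·h_c·A = 8.4366 × 4.97769 × 2.53818 = 106.59 kN.

F ≈ 107 kN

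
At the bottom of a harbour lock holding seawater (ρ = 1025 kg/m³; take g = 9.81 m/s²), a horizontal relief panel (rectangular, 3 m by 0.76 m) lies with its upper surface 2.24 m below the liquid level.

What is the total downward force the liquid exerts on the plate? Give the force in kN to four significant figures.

γ = ρg = 1025 × 9.81 / 1000 = 10.05525 kN/m³.
The plate is horizontal, so pressure is uniform at p = γ·h = 10.05525 × 2.24 = 22.5238 kN/m².
A = 3 × 0.76 = 2.28 m².
F = p·A = 22.5238 × 2.28 = 51.3543 kN.

F ≈ 51.35 kN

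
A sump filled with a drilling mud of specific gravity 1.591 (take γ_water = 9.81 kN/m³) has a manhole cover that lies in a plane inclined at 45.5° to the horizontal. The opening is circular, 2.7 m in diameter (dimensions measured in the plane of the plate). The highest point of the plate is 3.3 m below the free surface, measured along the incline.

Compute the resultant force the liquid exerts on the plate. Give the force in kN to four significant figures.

F ≈ 296.4 kN

γ = 1.591 × 9.81 = 15.60771 kN/m³.
Let θ = 45.5° be the plate's angle to the horizontal; measure y along the incline from where the plane meets the free surface. Vertical depth h = y·sinθ with sinθ = 0.713250.
The centroid is at the centre, 1.35 m below the top of the plate, so y_c = 3.3 + 1.35 = 4.65 m and h_c = 4.65 × 0.713250 = 3.31661 m.
A = π(1.35)² = 5.72555 m².
Resultant F = γ·h_c·A = 15.60771 × 3.31661 × 5.72555 = 296.381 kN.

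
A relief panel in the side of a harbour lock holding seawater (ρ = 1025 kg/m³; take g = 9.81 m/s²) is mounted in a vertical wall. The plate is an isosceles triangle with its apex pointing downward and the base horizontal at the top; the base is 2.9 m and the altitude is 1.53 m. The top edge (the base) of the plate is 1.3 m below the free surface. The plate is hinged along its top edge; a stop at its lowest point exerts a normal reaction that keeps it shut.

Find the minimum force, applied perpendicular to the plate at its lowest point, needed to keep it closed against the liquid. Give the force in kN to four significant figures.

γ = ρg = 1025 × 9.81 / 1000 = 10.05525 kN/m³.
With the apex down, the centroid sits h/3 = 1.53/3 = 0.51 m below the base (the top edge), so the centroid depth is h_c = 1.3 + 0.51 = 1.81 m.
A = ½ × 2.9 × 1.53 = 2.2185 m².
Resultant F = γ·h_c·A = 10.05525 × 1.81 × 2.2185 = 40.3767 kN.
I_c = b·h³/36 = 2.9 × 1.53³/36 = 0.288516 m⁴.
Centre of pressure: y_p = y_c + I_c/(y_c·A) = 1.81 + 0.288516/(1.81 × 2.2185) = 1.81 + 0.0718508 = 1.88185 m along the plane.
The resultant acts 0.51 + 0.0718508 = 0.581851 m (along the plate) below the hinge at the top edge, so the moment about the hinge is M = F × 0.581851 = 40.3767 × 0.581851 = 23.4932 kN·m.
A normal force at the bottom, 1.53 m from the hinge, must supply this moment: P = 23.4932/1.53 = 15.355 kN.

P ≈ 15.36 kN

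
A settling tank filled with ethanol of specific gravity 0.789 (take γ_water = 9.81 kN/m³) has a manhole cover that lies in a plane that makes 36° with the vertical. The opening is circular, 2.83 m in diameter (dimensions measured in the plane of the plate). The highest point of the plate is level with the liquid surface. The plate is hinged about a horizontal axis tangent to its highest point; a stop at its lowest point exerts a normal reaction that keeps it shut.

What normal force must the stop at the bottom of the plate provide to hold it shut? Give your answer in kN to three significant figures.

γ = 0.789 × 9.81 = 7.74009 kN/m³.
The plate makes 36° with the vertical, i.e. θ = 90° − 36° = 54° to the horizontal. Measuring y along the incline from the free-surface line, vertical depth h = y·sinθ with sinθ = 0.809017.
The centroid is at the centre, 1.415 m below the top of the plate, so y_c = 1.415 m and h_c = 1.415 × 0.809017 = 1.14476 m.
A = π(1.415)² = 6.29018 m².
Resultant F = γ·h_c·A = 7.74009 × 1.14476 × 6.29018 = 55.7344 kN.
I_c = πr⁴/4 = π × 1.415⁴/4 = 3.14859 m⁴.
Centre of pressure: y_p = y_c + I_c/(y_c·A) = 1.415 + 3.14859/(1.415 × 6.29018) = 1.415 + 0.35375 = 1.76875 m along the plane.
The resultant acts 1.415 + 0.35375 = 1.76875 m (along the plate) below the hinge at the top edge, so the moment about the hinge is M = F × 1.76875 = 55.7344 × 1.76875 = 98.5802 kN·m.
A normal force at the bottom, 2.83 m from the hinge, must supply this moment: P = 98.5802/2.83 = 34.834 kN.

P ≈ 34.8 kN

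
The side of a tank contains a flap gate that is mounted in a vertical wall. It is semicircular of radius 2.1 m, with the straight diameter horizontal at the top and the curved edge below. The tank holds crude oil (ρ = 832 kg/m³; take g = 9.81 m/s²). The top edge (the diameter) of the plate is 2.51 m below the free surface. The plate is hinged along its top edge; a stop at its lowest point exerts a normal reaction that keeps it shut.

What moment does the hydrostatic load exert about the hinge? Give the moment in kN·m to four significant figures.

γ = ρg = 832 × 9.81 / 1000 = 8.16192 kN/m³.
The centroid of a semicircle lies 4r/(3π) = 0.891268 m from the diameter, here below the top edge, so the centroid depth is h_c = 2.51 + 0.891268 = 3.40127 m.
A = πr²/2 = π × 2.1²/2 = 6.92721 m².
Resultant F = γ·h_c·A = 8.16192 × 3.40127 × 6.92721 = 192.306 kN.
I_c = (π/8 − 8/(9π))·r⁴ = 0.109757 × 2.1⁴ = 2.13457 m⁴.
Centre of pressure: y_p = y_c + I_c/(y_c·A) = 3.40127 + 2.13457/(3.40127 × 6.92721) = 3.40127 + 0.0905964 = 3.49187 m along the plane.
The resultant acts 0.891268 + 0.0905964 = 0.981864 m (along the plate) below the hinge at the top edge, so the moment about the hinge is M = F × 0.981864 = 192.306 × 0.981864 = 188.818 kN·m.

M ≈ 188.8 kN·m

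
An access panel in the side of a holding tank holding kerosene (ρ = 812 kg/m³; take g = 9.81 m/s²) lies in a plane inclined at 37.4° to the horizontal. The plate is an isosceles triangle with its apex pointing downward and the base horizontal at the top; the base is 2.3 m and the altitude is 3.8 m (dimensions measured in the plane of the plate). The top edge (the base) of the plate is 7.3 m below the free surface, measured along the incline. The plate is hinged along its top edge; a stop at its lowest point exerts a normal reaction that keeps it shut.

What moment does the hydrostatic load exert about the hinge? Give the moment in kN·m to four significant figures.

γ = ρg = 812 × 9.81 / 1000 = 7.96572 kN/m³.
Let θ = 37.4° be the plate's angle to the horizontal; measure y along the incline from where the plane meets the free surface. Vertical depth h = y·sinθ with sinθ = 0.607376.
With the apex down, the centroid sits h/3 = 3.8/3 = 1.26667 m below the base (the top edge), so y_c = 7.3 + 1.26667 = 8.56667 m and h_c = 8.56667 × 0.607376 = 5.20319 m.
A = ½ × 2.3 × 3.8 = 4.37 m².
Resultant F = γ·h_c·A = 7.96572 × 5.20319 × 4.37 = 181.124 kN.
I_c = b·h³/36 = 2.3 × 3.8³/36 = 3.50571 m⁴.
Centre of pressure: y_p = y_c + I_c/(y_c·A) = 8.56667 + 3.50571/(8.56667 × 4.37) = 8.56667 + 0.0936446 = 8.66031 m along the plane.
The resultant acts 1.26667 + 0.0936446 = 1.36031 m (along the plate) below the hinge at the top edge, so the moment about the hinge is M = F × 1.36031 = 181.124 × 1.36031 = 246.385 kN·m.

M ≈ 246.4 kN·m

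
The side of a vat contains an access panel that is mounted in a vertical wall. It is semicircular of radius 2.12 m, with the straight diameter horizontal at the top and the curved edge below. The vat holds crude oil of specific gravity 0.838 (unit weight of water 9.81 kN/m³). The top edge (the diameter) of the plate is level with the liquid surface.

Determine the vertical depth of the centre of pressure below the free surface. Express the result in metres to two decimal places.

γ = 0.838 × 9.81 = 8.22078 kN/m³.
The centroid of a semicircle lies 4r/(3π) = 0.899756 m from the diameter, here below the top edge, so the centroid depth is h_c = 0.899756 m.
A = πr²/2 = π × 2.12²/2 = 7.05979 m².
Resultant F = γ·h_c·A = 8.22078 × 0.899756 × 7.05979 = 52.2191 kN.
I_c = (π/8 − 8/(9π))·r⁴ = 0.109757 × 2.12⁴ = 2.21705 m⁴.
Centre of pressure: y_p = y_c + I_c/(y_c·A) = 0.899756 + 2.21705/(0.899756 × 7.05979) = 0.899756 + 0.349027 = 1.24878 m along the plane.

h_p = 1.25 m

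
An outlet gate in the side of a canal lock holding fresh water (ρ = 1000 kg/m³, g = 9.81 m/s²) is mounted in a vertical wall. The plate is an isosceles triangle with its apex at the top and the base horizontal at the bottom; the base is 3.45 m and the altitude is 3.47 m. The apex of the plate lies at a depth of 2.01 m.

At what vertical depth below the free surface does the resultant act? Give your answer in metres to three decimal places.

γ = ρg = 1000 × 9.81 = 9810 N/m³ = 9.81 kN/m³.
With the apex up, the centroid sits 2h/3 = 2 × 3.47/3 = 2.31333 m below the apex, so the centroid depth is h_c = 2.01 + 2.31333 = 4.32333 m.
A = ½ × 3.45 × 3.47 = 5.98575 m².
Resultant F = γ·h_c·A = 9.81 × 4.32333 × 5.98575 = 253.867 kN.
I_c = b·h³/36 = 3.45 × 3.47³/36 = 4.0041 m⁴.
Centre of pressure: y_p = y_c + I_c/(y_c·A) = 4.32333 + 4.0041/(4.32333 × 5.98575) = 4.32333 + 0.154728 = 4.47806 m along the plane.

h_p = 4.478 m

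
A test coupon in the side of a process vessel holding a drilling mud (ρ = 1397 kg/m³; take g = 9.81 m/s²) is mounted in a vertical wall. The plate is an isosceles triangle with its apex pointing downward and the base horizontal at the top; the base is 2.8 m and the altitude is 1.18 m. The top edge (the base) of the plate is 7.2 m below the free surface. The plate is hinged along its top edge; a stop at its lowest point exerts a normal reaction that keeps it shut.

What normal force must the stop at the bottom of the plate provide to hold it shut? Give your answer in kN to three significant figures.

γ = ρg = 1397 × 9.81 / 1000 = 13.70457 kN/m³.
With the apex down, the centroid sits h/3 = 1.18/3 = 0.393333 m below the base (the top edge), so the centroid depth is h_c = 7.2 + 0.393333 = 7.59333 m.
A = ½ × 2.8 × 1.18 = 1.652 m².
Resultant F = γ·h_c·A = 13.70457 × 7.59333 × 1.652 = 171.913 kN.
I_c = b·h³/36 = 2.8 × 1.18³/36 = 0.127791 m⁴.
Centre of pressure: y_p = y_c + I_c/(y_c·A) = 7.59333 + 0.127791/(7.59333 × 1.652) = 7.59333 + 0.0101873 = 7.60352 m along the plane.
The resultant acts 0.393333 + 0.0101873 = 0.40352 m (along the plate) below the hinge at the top edge, so the moment about the hinge is M = F × 0.40352 = 171.913 × 0.40352 = 69.3703 kN·m.
A normal force at the bottom, 1.18 m from the hinge, must supply this moment: P = 69.3703/1.18 = 58.7884 kN.

P ≈ 58.8 kN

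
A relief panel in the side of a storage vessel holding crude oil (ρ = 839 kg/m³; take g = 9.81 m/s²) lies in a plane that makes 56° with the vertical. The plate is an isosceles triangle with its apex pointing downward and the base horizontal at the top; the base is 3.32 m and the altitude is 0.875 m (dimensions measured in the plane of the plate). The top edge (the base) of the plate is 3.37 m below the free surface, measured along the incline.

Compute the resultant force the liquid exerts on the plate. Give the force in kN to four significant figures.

γ = ρg = 839 × 9.81 / 1000 = 8.23059 kN/m³.
The plate makes 56° with the vertical, i.e. θ = 90° − 56° = 34° to the horizontal. Measuring y along the incline from the free-surface line, vertical depth h = y·sinθ with sinθ = 0.559193.
With the apex down, the centroid sits h/3 = 0.875/3 = 0.291667 m below the base (the top edge), so y_c = 3.37 + 0.291667 = 3.66167 m and h_c = 3.66167 × 0.559193 = 2.04758 m.
A = ½ × 3.32 × 0.875 = 1.4525 m².
Resultant F = γ·h_c·A = 8.23059 × 2.04758 × 1.4525 = 24.4787 kN.

F ≈ 24.48 kN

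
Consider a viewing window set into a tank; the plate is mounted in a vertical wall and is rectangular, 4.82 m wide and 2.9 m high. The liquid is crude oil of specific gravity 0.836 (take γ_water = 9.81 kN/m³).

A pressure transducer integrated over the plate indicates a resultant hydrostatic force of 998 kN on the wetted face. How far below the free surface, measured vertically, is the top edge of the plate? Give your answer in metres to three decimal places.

γ = 0.836 × 9.81 = 8.20116 kN/m³.
A = 4.82 × 2.9 = 13.978 m².
From F = γ·h_c·A, the centroid depth is h_c = 998/(8.20116 × 13.978) = 8.70583 m.
The centroid lies 2.9/2 = 1.45 m below the top edge, so the top edge sits at h_top = 8.70583 − 1.45 = 7.25583 m below the surface.

d_top ≈ 7.256 m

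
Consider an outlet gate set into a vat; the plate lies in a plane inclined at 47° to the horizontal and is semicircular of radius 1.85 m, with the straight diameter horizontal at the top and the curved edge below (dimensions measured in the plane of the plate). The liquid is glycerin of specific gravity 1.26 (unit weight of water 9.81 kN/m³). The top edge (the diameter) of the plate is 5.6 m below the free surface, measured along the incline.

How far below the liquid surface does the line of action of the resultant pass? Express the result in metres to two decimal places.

γ = 1.26 × 9.81 = 12.3606 kN/m³.
Let θ = 47° be the plate's angle to the horizontal; measure y along the incline from where the plane meets the free surface. Vertical depth h = y·sinθ with sinθ = 0.731354.
The centroid of a semicircle lies 4r/(3π) = 0.785164 m from the diameter, here below the top edge, so y_c = 5.6 + 0.785164 = 6.38516 m and h_c = 6.38516 × 0.731354 = 4.66981 m.
A = πr²/2 = π × 1.85²/2 = 5.37605 m².
Resultant F = γ·h_c·A = 12.3606 × 4.66981 × 5.37605 = 310.314 kN.
I_c = (π/8 − 8/(9π))·r⁴ = 0.109757 × 1.85⁴ = 1.28564 m⁴.
Centre of pressure: y_p = y_c + I_c/(y_c·A) = 6.38516 + 1.28564/(6.38516 × 5.37605) = 6.38516 + 0.0374528 = 6.42261 m along the plane.
Vertically, h_p = y_p·sinθ = 6.42261 × 0.731354 = 4.6972 m.

h_p = 4.70 m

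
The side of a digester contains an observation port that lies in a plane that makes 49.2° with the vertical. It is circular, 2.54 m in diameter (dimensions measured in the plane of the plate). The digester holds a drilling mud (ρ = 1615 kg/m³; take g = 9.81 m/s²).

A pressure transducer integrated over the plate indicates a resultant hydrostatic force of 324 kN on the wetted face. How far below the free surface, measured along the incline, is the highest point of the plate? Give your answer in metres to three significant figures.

γ = ρg = 1615 × 9.81 / 1000 = 15.84315 kN/m³.
A = π(1.27)² = 5.06707 m².
From F = γ·h_c·A, the centroid depth is h_c = 324/(15.84315 × 5.06707) = 4.03596 m.
The plate makes 49.2° with the vertical, i.e. θ = 90° − 49.2° = 40.8° to the horizontal. Measuring y along the incline from the free-surface line, vertical depth h = y·sinθ with sinθ = 0.653421.
Along the incline, y_c = h_c/sinθ = 4.03596/0.653421 = 6.17666 m.
The centroid is at the centre, 1.27 m below the top of the plate, so the highest point sits at y_top = 6.17666 − 1.27 = 4.90666 m along the incline.

y_top ≈ 4.91 m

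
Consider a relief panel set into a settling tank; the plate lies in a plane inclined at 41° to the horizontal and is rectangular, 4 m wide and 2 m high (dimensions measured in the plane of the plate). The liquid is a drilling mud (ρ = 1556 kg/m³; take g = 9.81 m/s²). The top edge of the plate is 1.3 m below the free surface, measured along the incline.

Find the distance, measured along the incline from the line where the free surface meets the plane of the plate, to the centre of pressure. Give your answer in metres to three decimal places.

y_p = 2.445 m

γ = ρg = 1556 × 9.81 / 1000 = 15.26436 kN/m³.
Let θ = 41° be the plate's angle to the horizontal; measure y along the incline from where the plane meets the free surface. Vertical depth h = y·sinθ with sinθ = 0.656059.
The centroid lies 2/2 = 1 m below the top edge, so y_c = 1.3 + 1 = 2.3 m and h_c = 2.3 × 0.656059 = 1.50894 m.
A = 4 × 2 = 8 m².
Resultant F = γ·h_c·A = 15.26436 × 1.50894 × 8 = 184.264 kN.
I_c = b·h³/12 = 4 × 2³/12 = 2.66667 m⁴.
Centre of pressure: y_p = y_c + I_c/(y_c·A) = 2.3 + 2.66667/(2.3 × 8) = 2.3 + 0.144928 = 2.44493 m along the plane.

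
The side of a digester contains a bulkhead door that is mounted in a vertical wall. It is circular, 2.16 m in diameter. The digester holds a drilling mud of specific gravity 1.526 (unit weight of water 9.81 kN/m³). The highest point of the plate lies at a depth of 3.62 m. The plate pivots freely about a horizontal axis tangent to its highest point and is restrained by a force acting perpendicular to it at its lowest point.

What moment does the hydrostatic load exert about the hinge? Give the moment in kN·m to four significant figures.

γ = 1.526 × 9.81 = 14.97006 kN/m³.
The centroid is at the centre, 1.08 m below the top of the plate, so the centroid depth is h_c = 3.62 + 1.08 = 4.7 m.
A = π(1.08)² = 3.66435 m².
Resultant F = γ·h_c·A = 14.97006 × 4.7 × 3.66435 = 257.821 kN.
I_c = πr⁴/4 = π × 1.08⁴/4 = 1.06853 m⁴.
Centre of pressure: y_p = y_c + I_c/(y_c·A) = 4.7 + 1.06853/(4.7 × 3.66435) = 4.7 + 0.0620429 = 4.76204 m along the plane.
The resultant acts 1.08 + 0.0620429 = 1.14204 m (along the plate) below the hinge at the top edge, so the moment about the hinge is M = F × 1.14204 = 257.821 × 1.14204 = 294.442 kN·m.

M ≈ 294.4 kN·m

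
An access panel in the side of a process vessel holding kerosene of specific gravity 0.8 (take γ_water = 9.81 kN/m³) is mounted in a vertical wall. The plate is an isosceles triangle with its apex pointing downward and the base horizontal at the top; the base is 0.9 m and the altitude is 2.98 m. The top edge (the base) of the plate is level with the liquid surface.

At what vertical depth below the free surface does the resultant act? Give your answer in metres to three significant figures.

h_p = 1.49 m

γ = 0.8 × 9.81 = 7.848 kN/m³.
With the apex down, the centroid sits h/3 = 2.98/3 = 0.993333 m below the base (the top edge), so the centroid depth is h_c = 0.993333 m.
A = ½ × 0.9 × 2.98 = 1.341 m².
Resultant F = γ·h_c·A = 7.848 × 0.993333 × 1.341 = 10.454 kN.
I_c = b·h³/36 = 0.9 × 2.98³/36 = 0.66159 m⁴.
Centre of pressure: y_p = y_c + I_c/(y_c·A) = 0.993333 + 0.66159/(0.993333 × 1.341) = 0.993333 + 0.496667 = 1.49 m along the plane.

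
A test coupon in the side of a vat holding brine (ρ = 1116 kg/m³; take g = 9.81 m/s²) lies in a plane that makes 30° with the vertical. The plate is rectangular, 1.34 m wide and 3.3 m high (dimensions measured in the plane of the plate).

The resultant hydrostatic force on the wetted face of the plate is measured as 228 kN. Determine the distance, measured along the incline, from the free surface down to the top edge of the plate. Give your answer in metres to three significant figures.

y_top ≈ 3.79 m

γ = ρg = 1116 × 9.81 / 1000 = 10.94796 kN/m³.
A = 1.34 × 3.3 = 4.422 m².
From F = γ·h_c·A, the centroid depth is h_c = 228/(10.94796 × 4.422) = 4.70959 m.
The plate makes 30° with the vertical, i.e. θ = 90° − 30° = 60° to the horizontal. Measuring y along the incline from the free-surface line, vertical depth h = y·sinθ with sinθ = 0.866025.
Along the incline, y_c = h_c/sinθ = 4.70959/0.866025 = 5.43817 m.
The centroid lies 3.3/2 = 1.65 m below the top edge, so the top edge sits at y_top = 5.43817 − 1.65 = 3.78817 m along the incline.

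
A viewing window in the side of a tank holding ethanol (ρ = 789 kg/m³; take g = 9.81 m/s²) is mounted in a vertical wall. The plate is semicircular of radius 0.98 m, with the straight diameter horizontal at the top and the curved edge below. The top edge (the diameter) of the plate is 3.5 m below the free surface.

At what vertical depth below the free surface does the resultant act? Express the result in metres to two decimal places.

γ = ρg = 789 × 9.81 / 1000 = 7.74009 kN/m³.
The centroid of a semicircle lies 4r/(3π) = 0.415925 m from the diameter, here below the top edge, so the centroid depth is h_c = 3.5 + 0.415925 = 3.91593 m.
A = πr²/2 = π × 0.98²/2 = 1.50859 m².
Resultant F = γ·h_c·A = 7.74009 × 3.91593 × 1.50859 = 45.7248 kN.
I_c = (π/8 − 8/(9π))·r⁴ = 0.109757 × 0.98⁴ = 0.101236 m⁴.
Centre of pressure: y_p = y_c + I_c/(y_c·A) = 3.91593 + 0.101236/(3.91593 × 1.50859) = 3.91593 + 0.0171368 = 3.93307 m along the plane.

h_p = 3.93 m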